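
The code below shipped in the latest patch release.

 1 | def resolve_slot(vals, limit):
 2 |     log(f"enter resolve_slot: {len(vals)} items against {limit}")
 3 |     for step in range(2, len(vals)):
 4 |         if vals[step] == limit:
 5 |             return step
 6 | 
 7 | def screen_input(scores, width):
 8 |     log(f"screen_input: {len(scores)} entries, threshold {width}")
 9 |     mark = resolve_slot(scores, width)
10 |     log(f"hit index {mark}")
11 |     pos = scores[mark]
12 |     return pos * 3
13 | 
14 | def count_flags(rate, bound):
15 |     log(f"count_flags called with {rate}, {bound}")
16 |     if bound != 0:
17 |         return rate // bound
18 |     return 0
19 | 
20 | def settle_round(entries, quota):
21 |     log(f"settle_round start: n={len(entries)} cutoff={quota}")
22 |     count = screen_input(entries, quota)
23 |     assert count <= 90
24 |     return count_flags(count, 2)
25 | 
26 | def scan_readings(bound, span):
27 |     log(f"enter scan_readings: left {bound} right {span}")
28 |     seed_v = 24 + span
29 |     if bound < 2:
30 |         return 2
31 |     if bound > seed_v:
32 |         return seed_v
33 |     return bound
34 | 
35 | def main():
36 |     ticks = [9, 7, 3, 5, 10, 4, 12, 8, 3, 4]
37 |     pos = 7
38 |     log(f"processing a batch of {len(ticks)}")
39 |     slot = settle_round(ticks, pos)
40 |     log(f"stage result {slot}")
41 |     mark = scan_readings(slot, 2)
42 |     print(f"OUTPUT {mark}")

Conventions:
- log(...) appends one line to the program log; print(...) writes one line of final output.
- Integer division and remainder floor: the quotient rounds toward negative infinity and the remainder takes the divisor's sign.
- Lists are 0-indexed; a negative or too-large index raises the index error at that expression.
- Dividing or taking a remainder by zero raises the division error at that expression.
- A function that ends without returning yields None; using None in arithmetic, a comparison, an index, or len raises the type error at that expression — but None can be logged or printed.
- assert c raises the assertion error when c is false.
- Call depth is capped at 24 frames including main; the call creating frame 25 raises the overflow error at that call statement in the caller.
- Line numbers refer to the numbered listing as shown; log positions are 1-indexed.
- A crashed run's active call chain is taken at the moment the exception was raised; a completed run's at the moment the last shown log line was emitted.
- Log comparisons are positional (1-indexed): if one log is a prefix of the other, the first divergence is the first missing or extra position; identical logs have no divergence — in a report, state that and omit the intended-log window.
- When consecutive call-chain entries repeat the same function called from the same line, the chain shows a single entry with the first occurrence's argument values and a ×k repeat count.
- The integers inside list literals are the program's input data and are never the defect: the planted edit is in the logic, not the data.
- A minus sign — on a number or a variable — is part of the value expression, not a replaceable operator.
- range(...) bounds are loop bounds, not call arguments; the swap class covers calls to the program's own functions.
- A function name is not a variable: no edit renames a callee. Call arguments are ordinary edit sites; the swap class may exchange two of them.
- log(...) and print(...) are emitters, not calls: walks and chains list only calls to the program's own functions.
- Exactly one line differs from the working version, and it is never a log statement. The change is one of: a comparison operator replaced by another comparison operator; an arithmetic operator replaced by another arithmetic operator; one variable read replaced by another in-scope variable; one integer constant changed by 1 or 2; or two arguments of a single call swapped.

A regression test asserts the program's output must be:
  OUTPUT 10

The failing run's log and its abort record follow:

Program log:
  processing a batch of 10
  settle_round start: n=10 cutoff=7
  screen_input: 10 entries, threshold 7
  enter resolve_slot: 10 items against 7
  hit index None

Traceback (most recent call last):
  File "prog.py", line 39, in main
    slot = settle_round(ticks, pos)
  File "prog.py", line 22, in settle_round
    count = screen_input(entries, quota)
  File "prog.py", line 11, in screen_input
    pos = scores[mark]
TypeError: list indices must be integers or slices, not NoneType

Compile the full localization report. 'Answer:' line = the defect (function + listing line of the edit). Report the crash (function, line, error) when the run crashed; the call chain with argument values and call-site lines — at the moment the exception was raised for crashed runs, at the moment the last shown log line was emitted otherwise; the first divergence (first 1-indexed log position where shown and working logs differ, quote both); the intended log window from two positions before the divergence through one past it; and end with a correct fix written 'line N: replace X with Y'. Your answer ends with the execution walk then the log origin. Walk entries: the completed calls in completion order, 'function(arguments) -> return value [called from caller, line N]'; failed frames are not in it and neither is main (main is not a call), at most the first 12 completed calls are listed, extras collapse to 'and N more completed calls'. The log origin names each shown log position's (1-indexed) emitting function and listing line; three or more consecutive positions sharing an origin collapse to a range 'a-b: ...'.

Answer: the defect is in resolve_slot at line 3.
Key observation: Position 5 is the first bad log line: 'hit index None' should read 'hit index 1'.
Crash: screen_input, line 11, TypeError.
Call chain: main -> settle_round([9, 7, 3, 5, 10, 4, 12, 8, 3, 4], 7) (called at line 39) -> screen_input([9, 7, 3, 5, 10, 4, 12, 8, 3, 4], 7) (called at line 22).
First divergence: position 5 — shown 'hit index None', intended 'hit index 1'.
Intended log window:
  3: screen_input: 10 entries, threshold 7
  4: enter resolve_slot: 10 items against 7
  5: hit index 1
  6: count_flags called with 21, 2
Execution walk:
  resolve_slot([9, 7, 3, 5, 10, 4, 12, 8, 3, 4], 7) -> None  [called from screen_input, line 9]
Origin of each log line:
  1: from main, line 38
  2: from settle_round, line 21
  3: from screen_input, line 8
  4: from resolve_slot, line 2
  5: from screen_input, line 10
A correct fix: line 3: replace `2` with `0`.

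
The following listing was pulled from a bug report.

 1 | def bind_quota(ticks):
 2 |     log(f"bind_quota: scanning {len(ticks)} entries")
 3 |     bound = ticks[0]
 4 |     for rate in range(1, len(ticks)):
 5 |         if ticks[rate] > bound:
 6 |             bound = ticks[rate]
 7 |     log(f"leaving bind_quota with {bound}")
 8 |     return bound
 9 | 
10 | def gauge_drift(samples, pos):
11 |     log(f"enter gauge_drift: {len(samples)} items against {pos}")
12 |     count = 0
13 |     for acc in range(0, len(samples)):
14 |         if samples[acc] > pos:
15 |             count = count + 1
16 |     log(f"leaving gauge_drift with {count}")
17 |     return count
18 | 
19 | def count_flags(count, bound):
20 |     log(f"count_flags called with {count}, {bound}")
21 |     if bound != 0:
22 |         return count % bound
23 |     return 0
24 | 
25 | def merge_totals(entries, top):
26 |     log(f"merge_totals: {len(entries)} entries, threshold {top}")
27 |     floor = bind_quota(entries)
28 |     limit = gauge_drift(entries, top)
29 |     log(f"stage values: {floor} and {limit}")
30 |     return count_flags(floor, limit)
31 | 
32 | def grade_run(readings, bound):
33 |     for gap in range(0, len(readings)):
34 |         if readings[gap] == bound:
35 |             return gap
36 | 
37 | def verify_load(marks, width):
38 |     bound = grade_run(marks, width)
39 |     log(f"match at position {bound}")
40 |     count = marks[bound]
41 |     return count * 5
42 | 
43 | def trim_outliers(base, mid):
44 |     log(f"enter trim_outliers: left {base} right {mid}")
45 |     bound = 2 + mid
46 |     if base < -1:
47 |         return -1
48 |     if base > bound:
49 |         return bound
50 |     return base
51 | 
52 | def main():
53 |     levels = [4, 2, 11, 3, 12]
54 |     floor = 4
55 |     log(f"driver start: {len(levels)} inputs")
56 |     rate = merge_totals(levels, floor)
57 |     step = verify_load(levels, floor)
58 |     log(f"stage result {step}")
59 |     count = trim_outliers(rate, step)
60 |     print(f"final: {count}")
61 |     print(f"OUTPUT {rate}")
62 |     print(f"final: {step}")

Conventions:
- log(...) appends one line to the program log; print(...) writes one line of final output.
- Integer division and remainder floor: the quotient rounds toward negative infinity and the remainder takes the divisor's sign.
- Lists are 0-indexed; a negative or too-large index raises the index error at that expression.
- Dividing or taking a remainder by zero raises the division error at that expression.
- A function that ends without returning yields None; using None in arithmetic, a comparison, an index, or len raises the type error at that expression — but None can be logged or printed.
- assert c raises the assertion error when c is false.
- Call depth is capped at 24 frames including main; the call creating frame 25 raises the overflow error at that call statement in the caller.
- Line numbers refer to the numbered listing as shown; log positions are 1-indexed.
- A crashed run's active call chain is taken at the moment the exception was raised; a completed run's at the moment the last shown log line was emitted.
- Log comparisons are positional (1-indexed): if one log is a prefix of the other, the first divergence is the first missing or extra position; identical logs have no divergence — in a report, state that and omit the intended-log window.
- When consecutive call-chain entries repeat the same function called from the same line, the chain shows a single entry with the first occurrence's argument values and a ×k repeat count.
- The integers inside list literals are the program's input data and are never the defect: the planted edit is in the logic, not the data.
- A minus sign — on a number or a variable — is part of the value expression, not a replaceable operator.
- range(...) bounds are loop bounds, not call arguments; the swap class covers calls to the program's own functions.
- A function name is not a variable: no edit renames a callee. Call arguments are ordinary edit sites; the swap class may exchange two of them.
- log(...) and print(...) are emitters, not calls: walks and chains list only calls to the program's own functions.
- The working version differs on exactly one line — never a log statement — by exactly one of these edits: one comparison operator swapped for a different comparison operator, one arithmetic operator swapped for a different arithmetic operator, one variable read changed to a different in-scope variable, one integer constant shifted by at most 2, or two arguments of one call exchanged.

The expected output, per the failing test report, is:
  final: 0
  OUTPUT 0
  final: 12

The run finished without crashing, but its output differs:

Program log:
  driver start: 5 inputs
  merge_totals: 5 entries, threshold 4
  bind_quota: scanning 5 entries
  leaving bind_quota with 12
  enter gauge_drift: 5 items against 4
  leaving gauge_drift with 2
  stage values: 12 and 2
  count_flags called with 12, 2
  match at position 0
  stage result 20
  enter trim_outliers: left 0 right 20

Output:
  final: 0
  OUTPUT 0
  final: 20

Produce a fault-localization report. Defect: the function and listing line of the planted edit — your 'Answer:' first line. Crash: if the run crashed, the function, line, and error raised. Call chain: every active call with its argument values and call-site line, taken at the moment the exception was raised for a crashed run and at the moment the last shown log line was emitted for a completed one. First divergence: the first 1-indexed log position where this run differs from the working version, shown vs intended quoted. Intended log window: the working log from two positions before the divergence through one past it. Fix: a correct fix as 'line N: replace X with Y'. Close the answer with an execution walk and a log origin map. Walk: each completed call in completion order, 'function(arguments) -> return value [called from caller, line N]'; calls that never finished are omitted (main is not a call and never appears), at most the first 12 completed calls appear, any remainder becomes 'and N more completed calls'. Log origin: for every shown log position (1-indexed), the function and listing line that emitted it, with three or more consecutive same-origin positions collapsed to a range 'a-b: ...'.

Answer: the defect is in verify_load at line 41.
Key observation: At log position 10 the runs split — shown 'stage result 20', but the working version logs 'stage result 12'.
Call chain: main -> trim_outliers(0, 20) (called at line 59).
First divergence: position 10; shown 'stage result 20' vs intended 'stage result 12'.
Intended log window:
  8: count_flags called with 12, 2
  9: match at position 0
  10: stage result 12
  11: enter trim_outliers: left 0 right 12
Execution walk:
  bind_quota([4, 2, 11, 3, 12]) -> 12  [called from merge_totals, line 27]
  gauge_drift([4, 2, 11, 3, 12], 4) -> 2  [called from merge_totals, line 28]
  count_flags(12, 2) -> 0  [called from merge_totals, line 30]
  merge_totals([4, 2, 11, 3, 12], 4) -> 0  [called from main, line 56]
  grade_run([4, 2, 11, 3, 12], 4) -> 0  [called from verify_load, line 38]
  verify_load([4, 2, 11, 3, 12], 4) -> 20  [called from main, line 57]
  trim_outliers(0, 20) -> 0  [called from main, line 59]
Log origins:
  1: from main, line 55
  2: from merge_totals, line 26
  3: from bind_quota, line 2
  4: from bind_quota, line 7
  5: from gauge_drift, line 11
  6: from gauge_drift, line 16
  7: from merge_totals, line 29
  8: from count_flags, line 20
  9: from verify_load, line 39
  10: from main, line 58
  11: from trim_outliers, line 44
A correct fix: line 41: replace `5` with `3`.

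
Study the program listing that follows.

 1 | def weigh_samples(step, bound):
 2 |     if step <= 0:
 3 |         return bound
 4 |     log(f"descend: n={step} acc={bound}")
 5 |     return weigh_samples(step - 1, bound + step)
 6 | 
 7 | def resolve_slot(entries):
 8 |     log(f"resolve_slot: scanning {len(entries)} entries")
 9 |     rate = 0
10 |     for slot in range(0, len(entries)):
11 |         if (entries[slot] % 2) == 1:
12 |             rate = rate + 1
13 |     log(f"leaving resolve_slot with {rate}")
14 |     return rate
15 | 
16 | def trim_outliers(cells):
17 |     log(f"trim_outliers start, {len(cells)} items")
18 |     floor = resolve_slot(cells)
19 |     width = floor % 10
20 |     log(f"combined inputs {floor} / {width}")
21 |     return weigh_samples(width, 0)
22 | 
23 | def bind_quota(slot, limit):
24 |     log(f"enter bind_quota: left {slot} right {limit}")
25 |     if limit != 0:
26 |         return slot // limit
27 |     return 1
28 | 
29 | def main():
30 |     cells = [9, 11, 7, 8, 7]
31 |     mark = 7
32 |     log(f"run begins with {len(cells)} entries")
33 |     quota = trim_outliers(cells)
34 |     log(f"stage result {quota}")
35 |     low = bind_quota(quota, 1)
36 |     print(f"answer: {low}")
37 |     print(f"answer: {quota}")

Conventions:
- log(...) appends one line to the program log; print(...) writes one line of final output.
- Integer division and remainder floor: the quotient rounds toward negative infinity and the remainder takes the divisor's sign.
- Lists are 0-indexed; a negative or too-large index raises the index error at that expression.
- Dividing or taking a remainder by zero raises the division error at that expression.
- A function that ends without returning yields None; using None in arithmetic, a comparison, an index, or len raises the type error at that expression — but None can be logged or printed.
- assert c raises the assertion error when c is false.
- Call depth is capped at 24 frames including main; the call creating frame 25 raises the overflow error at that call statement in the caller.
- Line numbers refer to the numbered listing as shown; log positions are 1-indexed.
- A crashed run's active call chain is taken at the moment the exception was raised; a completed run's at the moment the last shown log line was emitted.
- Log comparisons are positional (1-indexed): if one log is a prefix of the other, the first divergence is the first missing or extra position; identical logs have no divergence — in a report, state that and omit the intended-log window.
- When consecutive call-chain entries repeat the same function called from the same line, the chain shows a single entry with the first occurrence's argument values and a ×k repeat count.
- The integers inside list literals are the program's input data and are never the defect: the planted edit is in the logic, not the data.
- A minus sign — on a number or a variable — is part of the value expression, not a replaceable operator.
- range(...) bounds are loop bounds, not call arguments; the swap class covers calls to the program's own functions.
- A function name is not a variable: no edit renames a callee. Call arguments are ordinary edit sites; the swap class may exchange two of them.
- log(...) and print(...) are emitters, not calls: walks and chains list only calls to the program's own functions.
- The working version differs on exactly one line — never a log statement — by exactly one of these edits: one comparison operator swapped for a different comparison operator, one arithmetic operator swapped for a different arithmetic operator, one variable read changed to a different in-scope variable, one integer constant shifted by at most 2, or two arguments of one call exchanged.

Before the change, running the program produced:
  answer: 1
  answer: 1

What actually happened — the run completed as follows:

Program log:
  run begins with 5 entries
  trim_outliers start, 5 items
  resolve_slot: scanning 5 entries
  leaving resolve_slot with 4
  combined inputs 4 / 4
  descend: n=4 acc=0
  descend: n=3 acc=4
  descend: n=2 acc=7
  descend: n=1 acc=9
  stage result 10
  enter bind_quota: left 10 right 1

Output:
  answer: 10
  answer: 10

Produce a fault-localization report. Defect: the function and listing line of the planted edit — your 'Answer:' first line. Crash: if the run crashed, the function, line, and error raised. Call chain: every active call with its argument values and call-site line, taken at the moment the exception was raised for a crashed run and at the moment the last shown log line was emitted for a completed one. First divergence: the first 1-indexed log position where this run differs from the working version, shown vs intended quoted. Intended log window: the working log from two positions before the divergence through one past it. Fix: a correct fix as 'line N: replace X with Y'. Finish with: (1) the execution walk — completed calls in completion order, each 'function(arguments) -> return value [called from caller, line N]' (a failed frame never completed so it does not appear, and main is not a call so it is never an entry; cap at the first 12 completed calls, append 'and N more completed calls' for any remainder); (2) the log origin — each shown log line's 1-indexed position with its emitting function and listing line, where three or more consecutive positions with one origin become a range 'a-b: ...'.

Answer: the defect is in resolve_slot at line 11.
Key observation: The earliest visible damage is log position 4 — 'leaving resolve_slot with 4' rather than the intended 'leaving resolve_slot with 1'.
Call chain: main -> bind_quota(10, 1) (called at line 35).
First divergence: at position 4 the run shows 'leaving resolve_slot with 4' where the working version logs 'leaving resolve_slot with 1'.
Intended log window:
  2: trim_outliers start, 5 items
  3: resolve_slot: scanning 5 entries
  4: leaving resolve_slot with 1
  5: combined inputs 1 / 1
Execution walk:
  resolve_slot([9, 11, 7, 8, 7]) -> 4  [called from trim_outliers, line 18]
  weigh_samples(0, 10) -> 10  [called from weigh_samples, line 5]
  weigh_samples(1, 9) -> 10  [called from weigh_samples, line 5]
  weigh_samples(2, 7) -> 10  [called from weigh_samples, line 5]
  weigh_samples(3, 4) -> 10  [called from weigh_samples, line 5]
  weigh_samples(4, 0) -> 10  [called from trim_outliers, line 21]
  trim_outliers([9, 11, 7, 8, 7]) -> 10  [called from main, line 33]
  bind_quota(10, 1) -> 10  [called from main, line 35]
Origin of each log line:
  1 — main, line 32
  2 — trim_outliers, line 17
  3 — resolve_slot, line 8
  4 — resolve_slot, line 13
  5 — trim_outliers, line 20
  6-9 — weigh_samples, line 4
  10 — main, line 34
  11 — bind_quota, line 24
A correct fix: line 11: replace `1` with `0`.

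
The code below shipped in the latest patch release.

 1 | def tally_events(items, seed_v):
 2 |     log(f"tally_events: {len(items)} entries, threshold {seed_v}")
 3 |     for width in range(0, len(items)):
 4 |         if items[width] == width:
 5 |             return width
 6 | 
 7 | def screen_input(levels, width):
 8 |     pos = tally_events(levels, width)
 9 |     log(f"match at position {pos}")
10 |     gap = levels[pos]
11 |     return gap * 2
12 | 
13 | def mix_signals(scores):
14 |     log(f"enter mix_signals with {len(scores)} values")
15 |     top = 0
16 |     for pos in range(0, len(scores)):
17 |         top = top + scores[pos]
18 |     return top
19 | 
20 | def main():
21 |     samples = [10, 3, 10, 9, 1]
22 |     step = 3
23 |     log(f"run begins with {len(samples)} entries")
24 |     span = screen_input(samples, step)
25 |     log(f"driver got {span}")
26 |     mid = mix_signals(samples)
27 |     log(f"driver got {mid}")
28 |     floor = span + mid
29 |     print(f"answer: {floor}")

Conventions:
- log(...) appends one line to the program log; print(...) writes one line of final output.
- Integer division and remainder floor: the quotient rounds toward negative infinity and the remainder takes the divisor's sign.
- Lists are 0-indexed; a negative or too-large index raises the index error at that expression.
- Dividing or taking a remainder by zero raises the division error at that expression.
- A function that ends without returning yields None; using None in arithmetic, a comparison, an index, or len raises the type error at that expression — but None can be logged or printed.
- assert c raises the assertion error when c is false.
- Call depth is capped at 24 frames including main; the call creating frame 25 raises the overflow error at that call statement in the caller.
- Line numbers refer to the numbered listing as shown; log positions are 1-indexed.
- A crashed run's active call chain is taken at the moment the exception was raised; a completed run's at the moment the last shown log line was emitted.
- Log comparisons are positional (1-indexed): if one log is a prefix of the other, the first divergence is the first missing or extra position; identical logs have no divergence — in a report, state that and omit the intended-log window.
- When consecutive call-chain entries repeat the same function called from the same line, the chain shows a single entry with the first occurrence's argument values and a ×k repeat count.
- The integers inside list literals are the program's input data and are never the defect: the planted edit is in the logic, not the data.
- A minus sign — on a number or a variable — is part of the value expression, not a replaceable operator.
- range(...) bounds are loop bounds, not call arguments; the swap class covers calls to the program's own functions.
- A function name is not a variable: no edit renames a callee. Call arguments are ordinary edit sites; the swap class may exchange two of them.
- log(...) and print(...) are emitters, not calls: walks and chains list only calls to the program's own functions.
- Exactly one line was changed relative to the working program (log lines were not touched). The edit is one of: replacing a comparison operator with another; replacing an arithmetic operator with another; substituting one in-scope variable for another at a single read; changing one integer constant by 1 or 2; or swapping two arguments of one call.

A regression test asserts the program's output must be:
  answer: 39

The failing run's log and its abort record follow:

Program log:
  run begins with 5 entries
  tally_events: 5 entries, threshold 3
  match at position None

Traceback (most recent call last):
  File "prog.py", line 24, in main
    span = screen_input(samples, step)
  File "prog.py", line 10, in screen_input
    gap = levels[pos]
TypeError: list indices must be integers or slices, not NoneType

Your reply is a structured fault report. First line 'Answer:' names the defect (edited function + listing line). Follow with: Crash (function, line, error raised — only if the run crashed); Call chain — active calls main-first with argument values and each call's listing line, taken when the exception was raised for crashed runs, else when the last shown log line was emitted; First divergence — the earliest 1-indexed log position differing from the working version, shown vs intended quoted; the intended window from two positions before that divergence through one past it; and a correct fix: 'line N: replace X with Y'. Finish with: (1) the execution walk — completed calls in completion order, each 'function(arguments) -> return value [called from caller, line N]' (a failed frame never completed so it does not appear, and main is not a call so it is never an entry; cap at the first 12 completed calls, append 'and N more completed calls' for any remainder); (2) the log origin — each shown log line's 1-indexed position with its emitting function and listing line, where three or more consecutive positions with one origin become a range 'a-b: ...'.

Answer: the defect is in tally_events at line 4.
Core observation: Position 3 is the first bad log line: 'match at position None' should read 'match at position 1'.
Crash: screen_input, line 10, TypeError.
Call chain: main -> screen_input([10, 3, 10, 9, 1], 3) (called at line 24).
First divergence: position 3; shown 'match at position None' vs intended 'match at position 1'.
Intended log window:
  1: run begins with 5 entries
  2: tally_events: 5 entries, threshold 3
  3: match at position 1
  4: driver got 6
Execution walk:
  tally_events([10, 3, 10, 9, 1], 3) -> None  [called from screen_input, line 8]
Log line origins:
  1 — main, line 23
  2 — tally_events, line 2
  3 — screen_input, line 9
A correct fix: line 4: replace `items[width] == width` with `items[width] == seed_v`.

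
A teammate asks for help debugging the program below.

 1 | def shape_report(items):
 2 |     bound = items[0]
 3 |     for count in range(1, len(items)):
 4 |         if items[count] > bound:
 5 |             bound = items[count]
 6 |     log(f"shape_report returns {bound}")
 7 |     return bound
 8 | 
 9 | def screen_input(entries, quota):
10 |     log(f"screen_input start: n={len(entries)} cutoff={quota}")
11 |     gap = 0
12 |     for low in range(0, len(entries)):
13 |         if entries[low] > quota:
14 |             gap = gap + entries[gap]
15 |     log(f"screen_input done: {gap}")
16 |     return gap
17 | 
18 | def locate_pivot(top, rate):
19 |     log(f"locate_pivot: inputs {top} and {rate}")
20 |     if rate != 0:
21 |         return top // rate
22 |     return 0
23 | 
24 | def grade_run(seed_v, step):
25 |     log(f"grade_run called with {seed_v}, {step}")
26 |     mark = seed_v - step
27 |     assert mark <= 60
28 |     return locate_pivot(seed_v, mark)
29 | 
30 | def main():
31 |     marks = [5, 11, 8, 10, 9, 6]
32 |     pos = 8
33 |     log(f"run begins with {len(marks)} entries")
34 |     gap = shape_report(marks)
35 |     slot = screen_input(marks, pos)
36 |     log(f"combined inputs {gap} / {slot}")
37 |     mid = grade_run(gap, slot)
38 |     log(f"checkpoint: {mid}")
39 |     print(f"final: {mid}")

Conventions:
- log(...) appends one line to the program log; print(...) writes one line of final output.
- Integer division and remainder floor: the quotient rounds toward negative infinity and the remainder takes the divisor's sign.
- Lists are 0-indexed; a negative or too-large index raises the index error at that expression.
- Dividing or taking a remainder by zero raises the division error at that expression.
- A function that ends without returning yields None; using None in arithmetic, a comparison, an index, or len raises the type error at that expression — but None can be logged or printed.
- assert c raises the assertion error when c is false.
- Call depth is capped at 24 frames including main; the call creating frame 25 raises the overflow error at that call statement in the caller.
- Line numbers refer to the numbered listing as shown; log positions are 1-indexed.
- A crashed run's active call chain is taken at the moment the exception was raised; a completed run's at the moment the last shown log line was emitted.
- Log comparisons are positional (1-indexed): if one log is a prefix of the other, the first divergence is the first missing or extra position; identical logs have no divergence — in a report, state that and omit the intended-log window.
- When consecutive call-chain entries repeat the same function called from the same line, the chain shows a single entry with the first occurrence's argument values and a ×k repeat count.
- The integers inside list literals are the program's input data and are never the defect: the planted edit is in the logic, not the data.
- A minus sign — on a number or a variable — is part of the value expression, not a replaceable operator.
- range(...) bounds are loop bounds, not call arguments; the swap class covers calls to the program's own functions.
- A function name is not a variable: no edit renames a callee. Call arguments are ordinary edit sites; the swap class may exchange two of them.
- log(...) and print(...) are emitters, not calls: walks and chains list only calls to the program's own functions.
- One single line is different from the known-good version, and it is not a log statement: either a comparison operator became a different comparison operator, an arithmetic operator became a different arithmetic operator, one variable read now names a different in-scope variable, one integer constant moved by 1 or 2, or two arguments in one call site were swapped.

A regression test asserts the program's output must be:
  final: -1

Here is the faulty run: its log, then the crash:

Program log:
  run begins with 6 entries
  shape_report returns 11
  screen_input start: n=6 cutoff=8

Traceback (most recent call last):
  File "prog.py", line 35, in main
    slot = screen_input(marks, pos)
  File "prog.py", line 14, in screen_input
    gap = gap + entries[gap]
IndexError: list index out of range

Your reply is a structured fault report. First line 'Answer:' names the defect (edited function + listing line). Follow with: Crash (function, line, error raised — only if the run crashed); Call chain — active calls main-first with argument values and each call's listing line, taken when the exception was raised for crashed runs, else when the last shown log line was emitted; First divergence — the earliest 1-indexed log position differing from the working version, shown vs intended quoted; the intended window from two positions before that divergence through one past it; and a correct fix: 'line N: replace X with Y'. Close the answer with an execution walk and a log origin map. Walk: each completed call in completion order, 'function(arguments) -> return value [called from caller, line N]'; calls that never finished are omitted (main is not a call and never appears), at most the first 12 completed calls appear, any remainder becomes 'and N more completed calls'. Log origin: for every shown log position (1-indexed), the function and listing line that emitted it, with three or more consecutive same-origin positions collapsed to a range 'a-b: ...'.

Answer: the defect is in screen_input at line 14.
Key fact: The log ends early — 3 lines, where the working version next logs 'screen_input done: 30'.
Crash: screen_input, line 14, IndexError.
Call chain: main -> screen_input([5, 11, 8, 10, 9, 6], 8) (called at line 35).
First divergence: position 4; the shown log stops at 3 lines while the working version next logs 'screen_input done: 30'.
Intended log window:
  2: shape_report returns 11
  3: screen_input start: n=6 cutoff=8
  4: screen_input done: 30
  5: combined inputs 11 / 30
Execution walk:
  shape_report([5, 11, 8, 10, 9, 6]) -> 11  [called from main, line 34]
Log origin:
  1: logged in main at line 33
  2: logged in shape_report at line 6
  3: logged in screen_input at line 10
A correct fix: line 14: replace `entries[gap]` with `entries[low]`.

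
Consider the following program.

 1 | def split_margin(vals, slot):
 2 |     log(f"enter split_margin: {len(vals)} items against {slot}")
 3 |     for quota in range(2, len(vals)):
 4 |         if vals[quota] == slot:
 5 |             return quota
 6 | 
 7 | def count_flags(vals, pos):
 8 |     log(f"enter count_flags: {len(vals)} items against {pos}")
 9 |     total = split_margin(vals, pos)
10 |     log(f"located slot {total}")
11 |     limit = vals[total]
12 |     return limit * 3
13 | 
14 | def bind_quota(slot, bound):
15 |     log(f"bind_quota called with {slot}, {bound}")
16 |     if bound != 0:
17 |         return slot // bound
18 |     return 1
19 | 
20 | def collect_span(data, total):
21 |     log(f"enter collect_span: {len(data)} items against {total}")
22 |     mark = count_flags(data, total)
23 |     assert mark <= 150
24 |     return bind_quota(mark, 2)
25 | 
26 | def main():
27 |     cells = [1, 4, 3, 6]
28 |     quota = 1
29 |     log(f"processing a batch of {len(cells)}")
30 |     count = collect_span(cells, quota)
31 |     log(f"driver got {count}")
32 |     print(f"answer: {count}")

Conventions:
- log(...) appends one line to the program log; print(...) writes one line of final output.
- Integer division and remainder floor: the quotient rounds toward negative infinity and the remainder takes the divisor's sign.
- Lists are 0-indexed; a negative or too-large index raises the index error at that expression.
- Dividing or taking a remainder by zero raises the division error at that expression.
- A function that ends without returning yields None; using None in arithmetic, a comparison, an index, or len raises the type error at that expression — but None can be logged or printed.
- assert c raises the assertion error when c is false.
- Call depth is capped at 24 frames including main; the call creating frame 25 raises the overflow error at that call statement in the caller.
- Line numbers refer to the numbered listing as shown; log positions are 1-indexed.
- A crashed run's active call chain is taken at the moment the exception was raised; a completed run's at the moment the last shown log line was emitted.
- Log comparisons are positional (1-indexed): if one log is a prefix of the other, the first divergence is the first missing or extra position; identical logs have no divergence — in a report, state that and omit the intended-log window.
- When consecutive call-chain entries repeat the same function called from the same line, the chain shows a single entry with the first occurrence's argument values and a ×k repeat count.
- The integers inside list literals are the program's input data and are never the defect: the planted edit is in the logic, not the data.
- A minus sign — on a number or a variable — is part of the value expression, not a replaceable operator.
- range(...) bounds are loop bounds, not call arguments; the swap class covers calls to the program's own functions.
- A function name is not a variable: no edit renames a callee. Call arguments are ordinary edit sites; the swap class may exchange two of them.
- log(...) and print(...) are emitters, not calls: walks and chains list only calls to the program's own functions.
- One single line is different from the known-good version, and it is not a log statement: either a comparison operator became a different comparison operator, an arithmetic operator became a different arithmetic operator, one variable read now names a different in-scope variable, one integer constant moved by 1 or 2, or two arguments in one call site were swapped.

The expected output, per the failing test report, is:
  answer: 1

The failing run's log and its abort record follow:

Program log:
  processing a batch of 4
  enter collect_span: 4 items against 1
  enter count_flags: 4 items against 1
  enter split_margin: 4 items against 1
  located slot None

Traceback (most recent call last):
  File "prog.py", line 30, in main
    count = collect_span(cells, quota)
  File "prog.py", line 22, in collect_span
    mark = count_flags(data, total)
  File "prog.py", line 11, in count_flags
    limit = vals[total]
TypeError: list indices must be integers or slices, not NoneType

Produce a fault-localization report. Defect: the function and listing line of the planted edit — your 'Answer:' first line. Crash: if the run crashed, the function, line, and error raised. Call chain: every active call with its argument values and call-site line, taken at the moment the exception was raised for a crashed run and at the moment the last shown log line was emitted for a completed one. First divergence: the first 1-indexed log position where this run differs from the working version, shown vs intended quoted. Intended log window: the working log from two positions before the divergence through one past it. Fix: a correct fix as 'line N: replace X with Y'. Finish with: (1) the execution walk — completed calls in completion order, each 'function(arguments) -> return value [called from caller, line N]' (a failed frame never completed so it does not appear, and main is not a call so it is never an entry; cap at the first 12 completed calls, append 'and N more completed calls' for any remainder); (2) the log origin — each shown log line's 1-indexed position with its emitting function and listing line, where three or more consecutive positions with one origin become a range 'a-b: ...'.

Answer: the defect is in split_margin at line 3.
Key observation: The log first diverges at position 5: the faulty run prints 'located slot None' where the working version prints 'located slot 0'.
Crash: count_flags, line 11, TypeError.
Call chain: main -> collect_span([1, 4, 3, 6], 1) (called at line 30) -> count_flags([1, 4, 3, 6], 1) (called at line 22).
First divergence: at position 5 the run shows 'located slot None' where the working version logs 'located slot 0'.
Intended log window:
  3: enter count_flags: 4 items against 1
  4: enter split_margin: 4 items against 1
  5: located slot 0
  6: bind_quota called with 3, 2
Execution walk:
  split_margin([1, 4, 3, 6], 1) -> None  [called from count_flags, line 9]
Origin of each log line:
  1: logged in main at line 29
  2: logged in collect_span at line 21
  3: logged in count_flags at line 8
  4: logged in split_margin at line 2
  5: logged in count_flags at line 10
A correct fix: line 3: replace `2` with `0`.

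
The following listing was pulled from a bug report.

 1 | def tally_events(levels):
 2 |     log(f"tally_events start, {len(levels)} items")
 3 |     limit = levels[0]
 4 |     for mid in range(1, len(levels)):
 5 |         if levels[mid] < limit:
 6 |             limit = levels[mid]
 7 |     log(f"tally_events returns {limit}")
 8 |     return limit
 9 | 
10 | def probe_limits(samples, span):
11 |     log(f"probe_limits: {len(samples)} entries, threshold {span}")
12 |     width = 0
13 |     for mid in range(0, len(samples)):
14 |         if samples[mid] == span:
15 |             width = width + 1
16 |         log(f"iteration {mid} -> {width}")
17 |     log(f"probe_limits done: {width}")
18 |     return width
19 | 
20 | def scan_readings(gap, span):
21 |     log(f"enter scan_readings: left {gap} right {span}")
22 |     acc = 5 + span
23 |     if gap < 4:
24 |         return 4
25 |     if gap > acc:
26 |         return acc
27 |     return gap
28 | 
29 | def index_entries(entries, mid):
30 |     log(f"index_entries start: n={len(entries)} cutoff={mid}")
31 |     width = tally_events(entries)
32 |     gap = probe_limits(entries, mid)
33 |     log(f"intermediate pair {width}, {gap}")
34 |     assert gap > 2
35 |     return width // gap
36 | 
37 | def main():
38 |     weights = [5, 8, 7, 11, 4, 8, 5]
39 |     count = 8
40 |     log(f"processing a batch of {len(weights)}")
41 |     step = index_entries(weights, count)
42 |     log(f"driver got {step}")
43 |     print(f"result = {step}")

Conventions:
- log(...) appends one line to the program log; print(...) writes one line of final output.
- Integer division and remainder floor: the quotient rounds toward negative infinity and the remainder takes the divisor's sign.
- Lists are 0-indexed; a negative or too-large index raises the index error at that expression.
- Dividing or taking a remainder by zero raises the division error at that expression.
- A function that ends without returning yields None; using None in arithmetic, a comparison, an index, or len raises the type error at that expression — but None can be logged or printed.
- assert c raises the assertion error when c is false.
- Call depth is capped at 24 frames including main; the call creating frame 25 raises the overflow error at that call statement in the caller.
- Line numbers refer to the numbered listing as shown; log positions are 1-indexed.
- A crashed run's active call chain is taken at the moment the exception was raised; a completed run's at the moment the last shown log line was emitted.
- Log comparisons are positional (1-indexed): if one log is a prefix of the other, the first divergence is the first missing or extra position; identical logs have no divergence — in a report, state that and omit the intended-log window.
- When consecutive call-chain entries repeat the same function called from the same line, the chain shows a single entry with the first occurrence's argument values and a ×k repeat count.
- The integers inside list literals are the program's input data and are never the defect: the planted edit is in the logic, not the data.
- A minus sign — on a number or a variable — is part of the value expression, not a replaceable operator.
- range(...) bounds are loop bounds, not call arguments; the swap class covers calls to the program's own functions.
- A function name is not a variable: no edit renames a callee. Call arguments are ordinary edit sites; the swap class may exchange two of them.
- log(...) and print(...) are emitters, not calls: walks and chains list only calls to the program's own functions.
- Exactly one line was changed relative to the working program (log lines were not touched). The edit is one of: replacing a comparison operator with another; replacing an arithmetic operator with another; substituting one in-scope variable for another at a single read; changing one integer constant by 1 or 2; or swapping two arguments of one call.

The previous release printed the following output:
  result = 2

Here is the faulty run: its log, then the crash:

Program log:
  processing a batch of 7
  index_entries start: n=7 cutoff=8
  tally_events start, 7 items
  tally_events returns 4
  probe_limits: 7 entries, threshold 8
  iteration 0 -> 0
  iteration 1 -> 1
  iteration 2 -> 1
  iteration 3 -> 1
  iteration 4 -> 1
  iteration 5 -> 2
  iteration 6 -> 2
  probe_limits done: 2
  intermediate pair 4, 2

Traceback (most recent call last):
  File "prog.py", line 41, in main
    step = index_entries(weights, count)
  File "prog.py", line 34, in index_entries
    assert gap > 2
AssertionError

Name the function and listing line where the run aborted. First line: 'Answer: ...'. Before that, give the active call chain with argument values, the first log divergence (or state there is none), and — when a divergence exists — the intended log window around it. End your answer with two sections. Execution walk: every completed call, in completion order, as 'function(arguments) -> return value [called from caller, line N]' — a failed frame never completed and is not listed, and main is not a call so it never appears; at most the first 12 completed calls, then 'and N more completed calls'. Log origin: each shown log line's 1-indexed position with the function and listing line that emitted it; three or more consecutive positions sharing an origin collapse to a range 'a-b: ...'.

Answer: the error was raised in index_entries, line 34.
Core observation: Only 14 log lines were emitted before the run died; the intended continuation was 'driver got 2'.
Call chain: main -> index_entries([5, 8, 7, 11, 4, 8, 5], 8) (called at line 41).
First divergence: position 15 — after 14 matching lines the faulty run goes silent; intended next line 'driver got 2'.
Intended log window:
  13: probe_limits done: 2
  14: intermediate pair 4, 2
  15: driver got 2
Execution walk:
  tally_events([5, 8, 7, 11, 4, 8, 5]) -> 4  [called from index_entries, line 31]
  probe_limits([5, 8, 7, 11, 4, 8, 5], 8) -> 2  [called from index_entries, line 32]
Log origins:
  1: logged in main at line 40
  2: logged in index_entries at line 30
  3: logged in tally_events at line 2
  4: logged in tally_events at line 7
  5: logged in probe_limits at line 11
  6-12: logged in probe_limits at line 16
  13: logged in probe_limits at line 17
  14: logged in index_entries at line 33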